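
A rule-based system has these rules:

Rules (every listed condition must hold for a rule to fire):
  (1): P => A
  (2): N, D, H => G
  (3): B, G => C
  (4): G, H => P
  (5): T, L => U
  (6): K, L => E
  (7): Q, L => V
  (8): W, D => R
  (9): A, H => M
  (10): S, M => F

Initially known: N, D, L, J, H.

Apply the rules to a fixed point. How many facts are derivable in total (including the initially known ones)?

9

Round 1 — (2), derive G.
Round 2 — (4), derive P.
Round 3 — (1), derive A.
Round 4 — (9), derive M.
Closure: {A, D, G, H, J, L, M, N, P} — 9 facts.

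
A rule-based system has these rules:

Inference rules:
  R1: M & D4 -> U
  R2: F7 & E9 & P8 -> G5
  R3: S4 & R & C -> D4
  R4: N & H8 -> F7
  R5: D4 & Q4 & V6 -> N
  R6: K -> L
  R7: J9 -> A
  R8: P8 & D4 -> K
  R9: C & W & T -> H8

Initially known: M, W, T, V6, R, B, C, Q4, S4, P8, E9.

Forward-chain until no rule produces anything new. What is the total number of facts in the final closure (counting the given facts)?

19

Round 1 — R3, R9, derive D4, H8.
Round 2 — R1, R5, R8, derive U, N, K.
Round 3 — R4, R6, derive F7, L.
Round 4 — R2, derive G5.
Closure: {B, C, D4, E9, F7, G5, H8, K, L, M, N, P8, Q4, R, S4, T, U, V6, W} — 19 facts.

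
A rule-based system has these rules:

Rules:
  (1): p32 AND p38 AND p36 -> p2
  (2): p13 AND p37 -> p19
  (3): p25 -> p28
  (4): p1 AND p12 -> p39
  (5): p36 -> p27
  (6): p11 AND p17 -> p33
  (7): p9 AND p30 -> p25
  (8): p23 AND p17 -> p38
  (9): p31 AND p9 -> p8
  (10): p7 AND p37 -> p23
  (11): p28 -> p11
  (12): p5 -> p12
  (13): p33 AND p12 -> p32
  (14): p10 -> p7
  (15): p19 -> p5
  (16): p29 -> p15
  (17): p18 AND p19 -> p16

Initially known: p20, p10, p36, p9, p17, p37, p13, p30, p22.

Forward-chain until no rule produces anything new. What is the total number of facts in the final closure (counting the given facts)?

Round 1 — (2), (5), (7), (14), derive p19, p27, p25, p7.
Round 2 — (3), (10), (15), derive p28, p23, p5.
Round 3 — (8), (11), (12), derive p38, p11, p12.
Round 4 — (6), derive p33.
Round 5 — (13), derive p32.
Round 6 — (1), derive p2.
Closure: {p10, p11, p12, p13, p17, p19, p2, p20, p22, p23, p25, p27, p28, p30, p32, p33, p36, p37, p38, p5, p7, p9} — 22 facts.

22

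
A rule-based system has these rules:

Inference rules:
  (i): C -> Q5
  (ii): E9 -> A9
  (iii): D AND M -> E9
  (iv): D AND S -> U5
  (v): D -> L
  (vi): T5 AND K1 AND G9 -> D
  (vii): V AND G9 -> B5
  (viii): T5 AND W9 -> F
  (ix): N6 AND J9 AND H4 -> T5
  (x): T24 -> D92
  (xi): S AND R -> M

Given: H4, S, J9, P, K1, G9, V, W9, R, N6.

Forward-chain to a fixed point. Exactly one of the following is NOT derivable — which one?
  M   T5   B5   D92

Round 1: (vii) [V AND G9 -> B5]; (ix) [N6 AND J9 AND H4 -> T5]; (xi) [S AND R -> M]. New: B5, T5, M.
Round 2: (vi) [T5 AND K1 AND G9 -> D]; (viii) [T5 AND W9 -> F]. New: D, F.
Round 3: (iii) [D AND M -> E9]; (iv) [D AND S -> U5]; (v) [D -> L]. New: E9, U5, L.
Round 4: (ii) [E9 -> A9]. New: A9.
Derived: M (round 1), B5 (round 1), T5 (round 1). D92 never appears in any round.

D92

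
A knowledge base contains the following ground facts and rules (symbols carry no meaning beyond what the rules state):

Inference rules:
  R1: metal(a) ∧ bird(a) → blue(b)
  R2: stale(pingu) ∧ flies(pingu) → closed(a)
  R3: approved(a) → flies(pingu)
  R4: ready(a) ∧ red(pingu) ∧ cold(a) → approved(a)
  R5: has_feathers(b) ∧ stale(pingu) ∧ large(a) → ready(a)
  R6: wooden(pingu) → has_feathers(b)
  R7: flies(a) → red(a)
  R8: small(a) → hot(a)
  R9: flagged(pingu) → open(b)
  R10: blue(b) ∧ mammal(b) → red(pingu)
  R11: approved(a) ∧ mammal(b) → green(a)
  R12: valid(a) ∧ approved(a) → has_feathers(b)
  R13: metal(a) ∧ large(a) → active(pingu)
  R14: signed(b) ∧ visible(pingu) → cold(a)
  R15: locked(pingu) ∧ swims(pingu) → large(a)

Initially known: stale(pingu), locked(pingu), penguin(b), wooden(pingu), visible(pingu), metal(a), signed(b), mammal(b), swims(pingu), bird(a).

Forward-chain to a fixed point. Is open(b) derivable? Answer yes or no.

no

Round 1: R1 [metal(a) ∧ bird(a) → blue(b)]; R6 [wooden(pingu) → has_feathers(b)]; R14 [signed(b) ∧ visible(pingu) → cold(a)]; R15 [locked(pingu) ∧ swims(pingu) → large(a)]. Adds blue(b), has_feathers(b), cold(a), large(a).
Round 2: R5 [has_feathers(b) ∧ stale(pingu) ∧ large(a) → ready(a)]; R10 [blue(b) ∧ mammal(b) → red(pingu)]; R13 [metal(a) ∧ large(a) → active(pingu)]. Adds ready(a), red(pingu), active(pingu).
Round 3: R4 [ready(a) ∧ red(pingu) ∧ cold(a) → approved(a)]. Adds approved(a).
Round 4: R3 [approved(a) → flies(pingu)]; R11 [approved(a) ∧ mammal(b) → green(a)]. Adds flies(pingu), green(a).
Round 5: R2 [stale(pingu) ∧ flies(pingu) → closed(a)]. Adds closed(a).
Fixed point reached. open(b) is concluded only by R9; R9 needs flagged(pingu) (never derived).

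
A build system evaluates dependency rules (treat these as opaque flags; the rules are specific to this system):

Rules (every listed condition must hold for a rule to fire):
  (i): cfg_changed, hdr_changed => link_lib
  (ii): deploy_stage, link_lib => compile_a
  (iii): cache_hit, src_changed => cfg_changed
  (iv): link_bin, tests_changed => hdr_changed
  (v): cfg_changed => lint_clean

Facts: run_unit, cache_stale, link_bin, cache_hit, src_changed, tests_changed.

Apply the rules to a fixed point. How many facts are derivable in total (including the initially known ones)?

10

Round 1: (iii) [cache_hit, src_changed => cfg_changed]; (iv) [link_bin, tests_changed => hdr_changed]. Adds cfg_changed, hdr_changed.
Round 2: (i) [cfg_changed, hdr_changed => link_lib]; (v) [cfg_changed => lint_clean]. Adds link_lib, lint_clean.
Closure: {cache_hit, cache_stale, cfg_changed, hdr_changed, link_bin, link_lib, lint_clean, run_unit, src_changed, tests_changed} — 10 facts.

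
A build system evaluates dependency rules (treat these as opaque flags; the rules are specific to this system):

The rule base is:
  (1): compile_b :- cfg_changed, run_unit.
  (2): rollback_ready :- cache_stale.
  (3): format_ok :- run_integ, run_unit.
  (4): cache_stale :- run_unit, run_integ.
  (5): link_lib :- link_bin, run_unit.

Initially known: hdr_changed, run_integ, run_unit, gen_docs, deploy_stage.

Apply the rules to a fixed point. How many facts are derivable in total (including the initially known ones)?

Round 1 — (3), (4), derive format_ok, cache_stale.
Round 2 — (2), derive rollback_ready.
Closure: {cache_stale, deploy_stage, format_ok, gen_docs, hdr_changed, rollback_ready, run_integ, run_unit} — 8 facts.

8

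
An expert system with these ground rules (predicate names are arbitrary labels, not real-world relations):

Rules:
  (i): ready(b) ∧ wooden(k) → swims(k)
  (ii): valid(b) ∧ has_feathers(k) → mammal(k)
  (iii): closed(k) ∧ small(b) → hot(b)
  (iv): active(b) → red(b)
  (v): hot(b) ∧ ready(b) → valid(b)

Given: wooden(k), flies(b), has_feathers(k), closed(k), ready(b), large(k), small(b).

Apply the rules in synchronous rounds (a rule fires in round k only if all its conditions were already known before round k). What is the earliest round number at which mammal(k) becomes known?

Round 1 fires (i), (iii), giving swims(k), hot(b).
Round 2 fires (v), giving valid(b).
Round 3 fires (ii), giving mammal(k).
mammal(k) first appears in round 3.

3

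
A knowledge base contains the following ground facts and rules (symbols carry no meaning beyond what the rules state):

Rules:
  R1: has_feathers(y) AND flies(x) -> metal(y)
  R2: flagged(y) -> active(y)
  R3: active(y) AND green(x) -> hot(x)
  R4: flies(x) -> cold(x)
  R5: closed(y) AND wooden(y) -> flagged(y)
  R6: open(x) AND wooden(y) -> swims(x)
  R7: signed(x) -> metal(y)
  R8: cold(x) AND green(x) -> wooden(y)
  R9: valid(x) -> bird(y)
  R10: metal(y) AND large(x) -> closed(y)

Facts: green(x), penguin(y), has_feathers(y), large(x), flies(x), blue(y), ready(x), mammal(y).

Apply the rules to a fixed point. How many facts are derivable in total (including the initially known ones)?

Round 1: R1 [has_feathers(y) AND flies(x) -> metal(y)]; R4 [flies(x) -> cold(x)]. New: metal(y), cold(x).
Round 2: R8 [cold(x) AND green(x) -> wooden(y)]; R10 [metal(y) AND large(x) -> closed(y)]. New: wooden(y), closed(y).
Round 3: R5 [closed(y) AND wooden(y) -> flagged(y)]. New: flagged(y).
Round 4: R2 [flagged(y) -> active(y)]. New: active(y).
Round 5: R3 [active(y) AND green(x) -> hot(x)]. New: hot(x).
Closure: {active(y), blue(y), closed(y), cold(x), flagged(y), flies(x), green(x), has_feathers(y), hot(x), large(x), mammal(y), metal(y), penguin(y), ready(x), wooden(y)} — 15 facts.

15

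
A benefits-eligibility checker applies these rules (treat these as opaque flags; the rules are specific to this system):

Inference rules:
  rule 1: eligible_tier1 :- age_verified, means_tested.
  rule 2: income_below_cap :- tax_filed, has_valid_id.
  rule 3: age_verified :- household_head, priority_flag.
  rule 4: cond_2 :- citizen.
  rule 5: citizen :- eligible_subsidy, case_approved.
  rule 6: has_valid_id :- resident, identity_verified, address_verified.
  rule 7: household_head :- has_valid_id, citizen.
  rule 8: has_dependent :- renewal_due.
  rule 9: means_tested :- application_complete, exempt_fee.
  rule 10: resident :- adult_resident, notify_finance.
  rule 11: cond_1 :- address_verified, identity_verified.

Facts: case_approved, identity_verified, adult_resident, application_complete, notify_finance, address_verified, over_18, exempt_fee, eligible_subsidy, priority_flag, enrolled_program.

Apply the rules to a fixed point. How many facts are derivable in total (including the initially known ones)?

Round 1: rule 5 [citizen :- eligible_subsidy, case_approved.]; rule 9 [means_tested :- application_complete, exempt_fee.]; rule 10 [resident :- adult_resident, notify_finance.]; rule 11 [cond_1 :- address_verified, identity_verified.]. New: citizen, means_tested, resident, cond_1.
Round 2: rule 4 [cond_2 :- citizen.]; rule 6 [has_valid_id :- resident, identity_verified, address_verified.]. New: cond_2, has_valid_id.
Round 3: rule 7 [household_head :- has_valid_id, citizen.]. New: household_head.
Round 4: rule 3 [age_verified :- household_head, priority_flag.]. New: age_verified.
Round 5: rule 1 [eligible_tier1 :- age_verified, means_tested.]. New: eligible_tier1.
Closure: {address_verified, adult_resident, age_verified, application_complete, case_approved, citizen, cond_1, cond_2, eligible_subsidy, eligible_tier1, enrolled_program, exempt_fee, has_valid_id, household_head, identity_verified, means_tested, notify_finance, over_18, priority_flag, resident} — 20 facts.

20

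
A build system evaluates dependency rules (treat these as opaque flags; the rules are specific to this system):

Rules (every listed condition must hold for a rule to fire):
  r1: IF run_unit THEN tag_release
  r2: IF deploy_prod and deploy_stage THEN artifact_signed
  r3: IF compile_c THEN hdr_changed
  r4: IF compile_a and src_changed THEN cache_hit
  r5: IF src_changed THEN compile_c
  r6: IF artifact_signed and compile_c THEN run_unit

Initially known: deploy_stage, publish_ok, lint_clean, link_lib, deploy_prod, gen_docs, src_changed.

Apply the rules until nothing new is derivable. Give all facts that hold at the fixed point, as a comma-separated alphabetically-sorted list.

Round 1: r2 [IF deploy_prod and deploy_stage THEN artifact_signed]; r5 [IF src_changed THEN compile_c]. New: artifact_signed, compile_c.
Round 2: r3 [IF compile_c THEN hdr_changed]; r6 [IF artifact_signed and compile_c THEN run_unit]. New: hdr_changed, run_unit.
Round 3: r1 [IF run_unit THEN tag_release]. New: tag_release.

artifact_signed, compile_c, deploy_prod, deploy_stage, gen_docs, hdr_changed, link_lib, lint_clean, publish_ok, run_unit, src_changed, tag_release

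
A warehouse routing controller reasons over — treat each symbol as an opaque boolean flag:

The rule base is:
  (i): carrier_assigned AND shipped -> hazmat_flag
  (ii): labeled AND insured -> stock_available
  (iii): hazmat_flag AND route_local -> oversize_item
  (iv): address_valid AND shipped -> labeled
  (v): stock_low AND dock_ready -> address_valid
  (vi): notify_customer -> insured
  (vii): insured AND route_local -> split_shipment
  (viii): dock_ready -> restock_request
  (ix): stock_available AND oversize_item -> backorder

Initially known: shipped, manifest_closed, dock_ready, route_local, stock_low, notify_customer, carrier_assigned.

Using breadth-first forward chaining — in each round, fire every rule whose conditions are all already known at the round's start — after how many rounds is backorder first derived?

4

Round 1 — (i), (v), (vi), (viii), derive hazmat_flag, address_valid, insured, restock_request.
Round 2 — (iii), (iv), (vii), derive oversize_item, labeled, split_shipment.
Round 3 — (ii), derive stock_available.
Round 4 — (ix), derive backorder.
backorder first appears in round 4.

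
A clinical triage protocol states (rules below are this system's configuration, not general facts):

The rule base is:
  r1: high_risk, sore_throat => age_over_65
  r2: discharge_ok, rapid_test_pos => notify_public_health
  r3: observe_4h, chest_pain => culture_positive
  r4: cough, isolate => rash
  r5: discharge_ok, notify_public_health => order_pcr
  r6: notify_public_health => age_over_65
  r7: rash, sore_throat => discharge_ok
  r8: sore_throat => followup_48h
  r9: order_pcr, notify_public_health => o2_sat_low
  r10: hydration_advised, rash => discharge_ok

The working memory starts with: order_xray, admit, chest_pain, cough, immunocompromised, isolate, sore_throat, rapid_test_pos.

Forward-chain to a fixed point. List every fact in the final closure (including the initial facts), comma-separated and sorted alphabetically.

admit, age_over_65, chest_pain, cough, discharge_ok, followup_48h, immunocompromised, isolate, notify_public_health, o2_sat_low, order_pcr, order_xray, rapid_test_pos, rash, sore_throat

Round 1 fires r4, r8, giving rash, followup_48h.
Round 2 fires r7, giving discharge_ok.
Round 3 fires r2, giving notify_public_health.
Round 4 fires r5, r6, giving order_pcr, age_over_65.
Round 5 fires r9, giving o2_sat_low.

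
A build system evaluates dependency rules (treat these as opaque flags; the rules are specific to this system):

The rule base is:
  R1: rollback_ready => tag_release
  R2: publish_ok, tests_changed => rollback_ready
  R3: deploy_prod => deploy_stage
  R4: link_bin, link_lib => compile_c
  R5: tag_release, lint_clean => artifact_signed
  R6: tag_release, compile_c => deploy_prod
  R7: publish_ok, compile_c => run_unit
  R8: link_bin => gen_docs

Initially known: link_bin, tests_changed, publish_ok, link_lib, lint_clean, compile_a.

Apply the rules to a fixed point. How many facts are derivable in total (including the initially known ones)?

14

Round 1: R2 [publish_ok, tests_changed => rollback_ready]; R4 [link_bin, link_lib => compile_c]; R8 [link_bin => gen_docs]. New: rollback_ready, compile_c, gen_docs.
Round 2: R1 [rollback_ready => tag_release]; R7 [publish_ok, compile_c => run_unit]. New: tag_release, run_unit.
Round 3: R5 [tag_release, lint_clean => artifact_signed]; R6 [tag_release, compile_c => deploy_prod]. New: artifact_signed, deploy_prod.
Round 4: R3 [deploy_prod => deploy_stage]. New: deploy_stage.
Closure: {artifact_signed, compile_a, compile_c, deploy_prod, deploy_stage, gen_docs, link_bin, link_lib, lint_clean, publish_ok, rollback_ready, run_unit, tag_release, tests_changed} — 14 facts.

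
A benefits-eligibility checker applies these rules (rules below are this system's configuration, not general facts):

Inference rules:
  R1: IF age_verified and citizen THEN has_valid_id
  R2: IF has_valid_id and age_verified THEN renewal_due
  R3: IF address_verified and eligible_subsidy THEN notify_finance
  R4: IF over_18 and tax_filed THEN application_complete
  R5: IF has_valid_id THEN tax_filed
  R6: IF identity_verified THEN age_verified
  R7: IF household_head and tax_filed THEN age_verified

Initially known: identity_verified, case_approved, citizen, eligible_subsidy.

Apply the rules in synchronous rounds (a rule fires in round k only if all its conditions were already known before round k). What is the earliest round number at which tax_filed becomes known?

Round 1: R6 [IF identity_verified THEN age_verified]. Adds age_verified.
Round 2: R1 [IF age_verified and citizen THEN has_valid_id]. Adds has_valid_id.
Round 3: R2 [IF has_valid_id and age_verified THEN renewal_due]; R5 [IF has_valid_id THEN tax_filed]. Adds renewal_due, tax_filed.
tax_filed first appears in round 3.

3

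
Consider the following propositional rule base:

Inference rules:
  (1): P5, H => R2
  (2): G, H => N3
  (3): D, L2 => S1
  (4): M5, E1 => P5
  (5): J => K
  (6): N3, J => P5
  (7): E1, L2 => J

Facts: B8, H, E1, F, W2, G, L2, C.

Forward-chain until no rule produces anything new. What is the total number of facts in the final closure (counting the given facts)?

Round 1: (2) [G, H => N3]; (7) [E1, L2 => J]. New: N3, J.
Round 2: (5) [J => K]; (6) [N3, J => P5]. New: K, P5.
Round 3: (1) [P5, H => R2]. New: R2.
Closure: {B8, C, E1, F, G, H, J, K, L2, N3, P5, R2, W2} — 13 facts.

13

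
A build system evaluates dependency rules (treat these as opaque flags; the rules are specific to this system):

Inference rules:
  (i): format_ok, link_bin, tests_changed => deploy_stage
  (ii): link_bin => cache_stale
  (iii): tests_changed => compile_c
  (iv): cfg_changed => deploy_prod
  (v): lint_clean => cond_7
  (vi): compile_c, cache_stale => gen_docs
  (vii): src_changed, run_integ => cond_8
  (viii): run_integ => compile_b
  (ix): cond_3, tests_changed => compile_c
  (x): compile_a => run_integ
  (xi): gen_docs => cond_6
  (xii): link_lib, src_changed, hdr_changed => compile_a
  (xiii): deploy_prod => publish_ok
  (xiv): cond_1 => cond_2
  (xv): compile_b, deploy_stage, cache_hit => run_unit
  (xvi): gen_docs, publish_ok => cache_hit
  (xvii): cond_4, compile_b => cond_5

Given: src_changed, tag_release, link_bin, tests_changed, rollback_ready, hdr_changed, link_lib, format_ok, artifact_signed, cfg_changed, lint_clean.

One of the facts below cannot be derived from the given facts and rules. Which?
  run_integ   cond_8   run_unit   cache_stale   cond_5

cond_5

[1] (i) [format_ok, link_bin, tests_changed => deploy_stage]; (ii) [link_bin => cache_stale]; (iii) [tests_changed => compile_c]; (iv) [cfg_changed => deploy_prod]; (v) [lint_clean => cond_7]; (xii) [link_lib, src_changed, hdr_changed => compile_a]. ⇒ new: deploy_stage, cache_stale, compile_c, deploy_prod, cond_7, compile_a.
[2] (vi) [compile_c, cache_stale => gen_docs]; (x) [compile_a => run_integ]; (xiii) [deploy_prod => publish_ok]. ⇒ new: gen_docs, run_integ, publish_ok.
[3] (vii) [src_changed, run_integ => cond_8]; (viii) [run_integ => compile_b]; (xi) [gen_docs => cond_6]; (xvi) [gen_docs, publish_ok => cache_hit]. ⇒ new: cond_8, compile_b, cond_6, cache_hit.
[4] (xv) [compile_b, deploy_stage, cache_hit => run_unit]. ⇒ new: run_unit.
Derived: run_unit (round 4), cache_stale (round 1), run_integ (round 2), cond_8 (round 3). cond_5 never appears in any round.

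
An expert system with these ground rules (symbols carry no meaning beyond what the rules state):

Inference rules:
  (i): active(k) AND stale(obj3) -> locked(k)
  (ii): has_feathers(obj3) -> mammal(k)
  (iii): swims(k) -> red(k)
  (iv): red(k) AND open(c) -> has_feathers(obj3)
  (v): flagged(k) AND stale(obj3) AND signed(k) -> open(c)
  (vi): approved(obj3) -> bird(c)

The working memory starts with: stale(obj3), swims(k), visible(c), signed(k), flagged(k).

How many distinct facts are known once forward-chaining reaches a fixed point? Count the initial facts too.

Round 1 fires (iii), (v), giving red(k), open(c).
Round 2 fires (iv), giving has_feathers(obj3).
Round 3 fires (ii), giving mammal(k).
Closure: {flagged(k), has_feathers(obj3), mammal(k), open(c), red(k), signed(k), stale(obj3), swims(k), visible(c)} — 9 facts.

9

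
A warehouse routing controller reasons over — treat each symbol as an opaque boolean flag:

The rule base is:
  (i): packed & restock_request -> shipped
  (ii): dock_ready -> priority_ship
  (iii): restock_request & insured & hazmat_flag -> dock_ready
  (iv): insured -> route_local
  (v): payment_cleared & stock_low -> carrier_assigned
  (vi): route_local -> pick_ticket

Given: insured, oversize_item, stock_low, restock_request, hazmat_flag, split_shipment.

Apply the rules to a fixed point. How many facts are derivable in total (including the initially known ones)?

Round 1: (iii) [restock_request & insured & hazmat_flag -> dock_ready]; (iv) [insured -> route_local]. Adds dock_ready, route_local.
Round 2: (ii) [dock_ready -> priority_ship]; (vi) [route_local -> pick_ticket]. Adds priority_ship, pick_ticket.
Closure: {dock_ready, hazmat_flag, insured, oversize_item, pick_ticket, priority_ship, restock_request, route_local, split_shipment, stock_low} — 10 facts.

10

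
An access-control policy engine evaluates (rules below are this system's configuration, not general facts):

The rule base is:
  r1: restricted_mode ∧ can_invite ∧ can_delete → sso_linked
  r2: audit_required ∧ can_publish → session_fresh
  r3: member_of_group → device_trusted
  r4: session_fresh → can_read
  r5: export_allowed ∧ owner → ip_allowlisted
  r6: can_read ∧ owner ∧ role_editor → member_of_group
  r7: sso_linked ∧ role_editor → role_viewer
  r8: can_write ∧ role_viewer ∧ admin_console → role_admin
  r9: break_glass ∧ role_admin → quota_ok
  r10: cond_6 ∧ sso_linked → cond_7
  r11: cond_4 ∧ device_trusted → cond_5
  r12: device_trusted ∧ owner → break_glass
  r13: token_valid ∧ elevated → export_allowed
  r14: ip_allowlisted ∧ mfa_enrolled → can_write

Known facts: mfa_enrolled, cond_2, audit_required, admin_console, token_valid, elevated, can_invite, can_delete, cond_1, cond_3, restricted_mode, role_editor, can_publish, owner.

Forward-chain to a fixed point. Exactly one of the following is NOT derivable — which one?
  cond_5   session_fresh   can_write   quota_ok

cond_5

Round 1 — r1, r2, r13, derive sso_linked, session_fresh, export_allowed.
Round 2 — r4, r5, r7, derive can_read, ip_allowlisted, role_viewer.
Round 3 — r6, r14, derive member_of_group, can_write.
Round 4 — r3, r8, derive device_trusted, role_admin.
Round 5 — r12, derive break_glass.
Round 6 — r9, derive quota_ok.
Derived: quota_ok (round 6), can_write (round 3), session_fresh (round 1). cond_5 never appears in any round.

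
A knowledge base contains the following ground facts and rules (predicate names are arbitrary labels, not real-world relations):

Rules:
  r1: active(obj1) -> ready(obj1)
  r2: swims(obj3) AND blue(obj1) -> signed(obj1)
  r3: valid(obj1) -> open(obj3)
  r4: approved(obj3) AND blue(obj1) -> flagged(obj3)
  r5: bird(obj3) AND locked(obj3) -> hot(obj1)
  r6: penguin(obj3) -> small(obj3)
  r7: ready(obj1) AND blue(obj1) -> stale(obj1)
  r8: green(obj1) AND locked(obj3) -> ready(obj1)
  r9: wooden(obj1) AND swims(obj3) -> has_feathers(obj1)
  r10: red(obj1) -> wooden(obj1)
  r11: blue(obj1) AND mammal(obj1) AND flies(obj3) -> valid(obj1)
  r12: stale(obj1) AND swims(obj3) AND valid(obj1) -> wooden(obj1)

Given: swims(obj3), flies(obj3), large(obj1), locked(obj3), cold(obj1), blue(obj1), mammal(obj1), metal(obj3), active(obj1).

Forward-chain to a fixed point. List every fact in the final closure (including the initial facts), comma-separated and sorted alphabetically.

Round 1 fires r1, r2, r11, giving ready(obj1), signed(obj1), valid(obj1).
Round 2 fires r3, r7, giving open(obj3), stale(obj1).
Round 3 fires r12, giving wooden(obj1).
Round 4 fires r9, giving has_feathers(obj1).

active(obj1), blue(obj1), cold(obj1), flies(obj3), has_feathers(obj1), large(obj1), locked(obj3), mammal(obj1), metal(obj3), open(obj3), ready(obj1), signed(obj1), stale(obj1), swims(obj3), valid(obj1), wooden(obj1)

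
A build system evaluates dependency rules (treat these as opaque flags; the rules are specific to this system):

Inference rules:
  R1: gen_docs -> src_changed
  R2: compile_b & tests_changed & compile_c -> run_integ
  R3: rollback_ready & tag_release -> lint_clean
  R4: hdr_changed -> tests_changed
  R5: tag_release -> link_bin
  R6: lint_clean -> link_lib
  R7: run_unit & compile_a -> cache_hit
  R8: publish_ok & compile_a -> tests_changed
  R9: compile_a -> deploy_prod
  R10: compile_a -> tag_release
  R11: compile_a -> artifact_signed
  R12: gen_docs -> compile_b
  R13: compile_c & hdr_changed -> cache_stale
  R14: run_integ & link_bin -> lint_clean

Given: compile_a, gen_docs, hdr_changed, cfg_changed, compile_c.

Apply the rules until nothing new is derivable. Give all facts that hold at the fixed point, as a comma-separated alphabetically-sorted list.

Round 1: R1 [gen_docs -> src_changed]; R4 [hdr_changed -> tests_changed]; R9 [compile_a -> deploy_prod]; R10 [compile_a -> tag_release]; R11 [compile_a -> artifact_signed]; R12 [gen_docs -> compile_b]; R13 [compile_c & hdr_changed -> cache_stale]. New: src_changed, tests_changed, deploy_prod, tag_release, artifact_signed, compile_b, cache_stale.
Round 2: R2 [compile_b & tests_changed & compile_c -> run_integ]; R5 [tag_release -> link_bin]. New: run_integ, link_bin.
Round 3: R14 [run_integ & link_bin -> lint_clean]. New: lint_clean.
Round 4: R6 [lint_clean -> link_lib]. New: link_lib.

artifact_signed, cache_stale, cfg_changed, compile_a, compile_b, compile_c, deploy_prod, gen_docs, hdr_changed, link_bin, link_lib, lint_clean, run_integ, src_changed, tag_release, tests_changed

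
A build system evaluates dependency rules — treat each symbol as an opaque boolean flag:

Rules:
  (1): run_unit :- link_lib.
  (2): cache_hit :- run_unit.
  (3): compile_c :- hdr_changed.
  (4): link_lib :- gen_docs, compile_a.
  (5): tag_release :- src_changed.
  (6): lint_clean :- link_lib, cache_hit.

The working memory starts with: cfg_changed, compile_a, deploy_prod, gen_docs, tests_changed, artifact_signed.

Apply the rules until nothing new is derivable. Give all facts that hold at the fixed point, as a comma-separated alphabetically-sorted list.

artifact_signed, cache_hit, cfg_changed, compile_a, deploy_prod, gen_docs, link_lib, lint_clean, run_unit, tests_changed

Round 1 fires (4), giving link_lib.
Round 2 fires (1), giving run_unit.
Round 3 fires (2), giving cache_hit.
Round 4 fires (6), giving lint_clean.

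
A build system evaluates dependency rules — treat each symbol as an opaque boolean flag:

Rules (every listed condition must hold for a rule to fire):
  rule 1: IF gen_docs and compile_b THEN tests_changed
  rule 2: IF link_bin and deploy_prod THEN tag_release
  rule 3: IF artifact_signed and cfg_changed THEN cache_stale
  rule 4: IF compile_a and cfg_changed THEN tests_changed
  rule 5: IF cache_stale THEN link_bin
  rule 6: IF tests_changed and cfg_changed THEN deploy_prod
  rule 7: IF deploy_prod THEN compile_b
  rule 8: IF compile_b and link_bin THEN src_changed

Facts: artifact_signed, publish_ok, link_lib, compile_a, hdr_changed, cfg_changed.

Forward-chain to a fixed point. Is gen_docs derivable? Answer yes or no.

Round 1: rule 3 [IF artifact_signed and cfg_changed THEN cache_stale]; rule 4 [IF compile_a and cfg_changed THEN tests_changed]. New: cache_stale, tests_changed.
Round 2: rule 5 [IF cache_stale THEN link_bin]; rule 6 [IF tests_changed and cfg_changed THEN deploy_prod]. New: link_bin, deploy_prod.
Round 3: rule 2 [IF link_bin and deploy_prod THEN tag_release]; rule 7 [IF deploy_prod THEN compile_b]. New: tag_release, compile_b.
Round 4: rule 8 [IF compile_b and link_bin THEN src_changed]. New: src_changed.
Fixed point reached. No rule has gen_docs as a consequent, and it is not given.

no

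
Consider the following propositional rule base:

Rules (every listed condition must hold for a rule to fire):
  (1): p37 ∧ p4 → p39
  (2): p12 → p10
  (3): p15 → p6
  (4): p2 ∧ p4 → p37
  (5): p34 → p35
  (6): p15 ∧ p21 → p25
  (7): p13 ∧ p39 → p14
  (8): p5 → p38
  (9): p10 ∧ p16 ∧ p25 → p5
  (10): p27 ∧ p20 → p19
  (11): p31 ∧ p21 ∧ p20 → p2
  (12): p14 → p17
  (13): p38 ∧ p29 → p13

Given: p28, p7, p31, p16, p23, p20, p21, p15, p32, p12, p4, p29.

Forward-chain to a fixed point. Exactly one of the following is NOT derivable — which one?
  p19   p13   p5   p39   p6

Round 1 — (2), (3), (6), (11), derive p10, p6, p25, p2.
Round 2 — (4), (9), derive p37, p5.
Round 3 — (1), (8), derive p39, p38.
Round 4 — (13), derive p13.
Round 5 — (7), derive p14.
Round 6 — (12), derive p17.
Derived: p6 (round 1), p5 (round 2), p13 (round 4), p39 (round 3). p19 never appears in any round.

p19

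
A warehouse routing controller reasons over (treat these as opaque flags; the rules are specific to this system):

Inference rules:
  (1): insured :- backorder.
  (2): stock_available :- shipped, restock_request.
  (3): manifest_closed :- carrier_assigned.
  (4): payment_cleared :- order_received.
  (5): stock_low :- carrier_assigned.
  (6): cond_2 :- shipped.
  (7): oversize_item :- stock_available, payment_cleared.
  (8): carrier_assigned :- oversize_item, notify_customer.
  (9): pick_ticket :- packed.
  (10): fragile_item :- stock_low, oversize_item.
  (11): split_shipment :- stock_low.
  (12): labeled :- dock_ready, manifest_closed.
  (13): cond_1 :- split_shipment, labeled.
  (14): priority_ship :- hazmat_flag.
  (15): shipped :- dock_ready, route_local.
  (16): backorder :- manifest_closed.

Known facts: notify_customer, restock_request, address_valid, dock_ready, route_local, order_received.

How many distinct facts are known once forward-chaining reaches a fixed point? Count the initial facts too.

Round 1: (4) [payment_cleared :- order_received.]; (15) [shipped :- dock_ready, route_local.]. New: payment_cleared, shipped.
Round 2: (2) [stock_available :- shipped, restock_request.]; (6) [cond_2 :- shipped.]. New: stock_available, cond_2.
Round 3: (7) [oversize_item :- stock_available, payment_cleared.]. New: oversize_item.
Round 4: (8) [carrier_assigned :- oversize_item, notify_customer.]. New: carrier_assigned.
Round 5: (3) [manifest_closed :- carrier_assigned.]; (5) [stock_low :- carrier_assigned.]. New: manifest_closed, stock_low.
Round 6: (10) [fragile_item :- stock_low, oversize_item.]; (11) [split_shipment :- stock_low.]; (12) [labeled :- dock_ready, manifest_closed.]; (16) [backorder :- manifest_closed.]. New: fragile_item, split_shipment, labeled, backorder.
Round 7: (1) [insured :- backorder.]; (13) [cond_1 :- split_shipment, labeled.]. New: insured, cond_1.
Closure: {address_valid, backorder, carrier_assigned, cond_1, cond_2, dock_ready, fragile_item, insured, labeled, manifest_closed, notify_customer, order_received, oversize_item, payment_cleared, restock_request, route_local, shipped, split_shipment, stock_available, stock_low} — 20 facts.

20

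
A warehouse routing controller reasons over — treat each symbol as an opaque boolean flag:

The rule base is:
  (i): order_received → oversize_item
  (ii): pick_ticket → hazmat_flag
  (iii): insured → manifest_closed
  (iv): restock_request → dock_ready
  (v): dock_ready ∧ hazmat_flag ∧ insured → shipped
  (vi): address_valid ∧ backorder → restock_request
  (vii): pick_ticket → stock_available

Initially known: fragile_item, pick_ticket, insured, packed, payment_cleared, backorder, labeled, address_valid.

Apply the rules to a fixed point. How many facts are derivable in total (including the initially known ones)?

Round 1: (ii) [pick_ticket → hazmat_flag]; (iii) [insured → manifest_closed]; (vi) [address_valid ∧ backorder → restock_request]; (vii) [pick_ticket → stock_available]. Adds hazmat_flag, manifest_closed, restock_request, stock_available.
Round 2: (iv) [restock_request → dock_ready]. Adds dock_ready.
Round 3: (v) [dock_ready ∧ hazmat_flag ∧ insured → shipped]. Adds shipped.
Closure: {address_valid, backorder, dock_ready, fragile_item, hazmat_flag, insured, labeled, manifest_closed, packed, payment_cleared, pick_ticket, restock_request, shipped, stock_available} — 14 facts.

14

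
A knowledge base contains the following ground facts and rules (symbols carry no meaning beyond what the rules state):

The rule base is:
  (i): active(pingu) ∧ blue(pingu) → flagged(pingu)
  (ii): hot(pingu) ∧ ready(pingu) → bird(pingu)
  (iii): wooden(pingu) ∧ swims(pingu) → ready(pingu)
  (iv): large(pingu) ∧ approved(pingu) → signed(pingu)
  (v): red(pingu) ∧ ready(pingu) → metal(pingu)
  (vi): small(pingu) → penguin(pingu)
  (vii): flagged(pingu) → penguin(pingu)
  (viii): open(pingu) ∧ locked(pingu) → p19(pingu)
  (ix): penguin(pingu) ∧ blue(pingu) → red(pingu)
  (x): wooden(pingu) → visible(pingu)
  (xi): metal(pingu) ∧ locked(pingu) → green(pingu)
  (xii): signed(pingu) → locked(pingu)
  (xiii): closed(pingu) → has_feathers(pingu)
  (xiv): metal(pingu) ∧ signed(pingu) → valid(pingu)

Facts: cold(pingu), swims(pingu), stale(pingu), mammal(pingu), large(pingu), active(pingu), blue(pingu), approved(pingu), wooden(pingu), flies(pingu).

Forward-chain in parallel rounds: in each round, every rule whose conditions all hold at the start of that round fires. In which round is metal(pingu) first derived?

4

Round 1: (i) [active(pingu) ∧ blue(pingu) → flagged(pingu)]; (iii) [wooden(pingu) ∧ swims(pingu) → ready(pingu)]; (iv) [large(pingu) ∧ approved(pingu) → signed(pingu)]; (x) [wooden(pingu) → visible(pingu)]. Adds flagged(pingu), ready(pingu), signed(pingu), visible(pingu).
Round 2: (vii) [flagged(pingu) → penguin(pingu)]; (xii) [signed(pingu) → locked(pingu)]. Adds penguin(pingu), locked(pingu).
Round 3: (ix) [penguin(pingu) ∧ blue(pingu) → red(pingu)]. Adds red(pingu).
Round 4: (v) [red(pingu) ∧ ready(pingu) → metal(pingu)]. Adds metal(pingu).
metal(pingu) first appears in round 4.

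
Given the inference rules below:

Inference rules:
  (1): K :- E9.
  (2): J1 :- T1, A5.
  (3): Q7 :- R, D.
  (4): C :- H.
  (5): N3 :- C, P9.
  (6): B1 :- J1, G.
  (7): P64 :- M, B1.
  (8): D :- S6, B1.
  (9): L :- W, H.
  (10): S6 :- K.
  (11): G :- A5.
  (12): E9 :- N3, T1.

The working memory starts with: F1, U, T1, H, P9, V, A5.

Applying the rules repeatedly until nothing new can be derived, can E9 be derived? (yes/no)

yes

Round 1 — (2), (4), (11), derive J1, C, G.
Round 2 — (5), (6), derive N3, B1.
Round 3 — (12), derive E9.
Round 4 — (1), derive K.
Round 5 — (10), derive S6.
Round 6 — (8), derive D.
E9 appears in round 3, so it is derivable.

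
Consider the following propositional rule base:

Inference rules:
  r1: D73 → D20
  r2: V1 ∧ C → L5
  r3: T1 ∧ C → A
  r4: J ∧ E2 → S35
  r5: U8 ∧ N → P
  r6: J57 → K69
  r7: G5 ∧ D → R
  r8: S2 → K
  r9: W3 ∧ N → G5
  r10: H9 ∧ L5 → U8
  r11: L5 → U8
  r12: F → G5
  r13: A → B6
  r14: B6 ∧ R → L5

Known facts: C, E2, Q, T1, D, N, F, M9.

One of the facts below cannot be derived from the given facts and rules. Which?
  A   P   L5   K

Round 1 fires r3, r12, giving A, G5.
Round 2 fires r7, r13, giving R, B6.
Round 3 fires r14, giving L5.
Round 4 fires r11, giving U8.
Round 5 fires r5, giving P.
Derived: L5 (round 3), P (round 5), A (round 1). K never appears in any round.

K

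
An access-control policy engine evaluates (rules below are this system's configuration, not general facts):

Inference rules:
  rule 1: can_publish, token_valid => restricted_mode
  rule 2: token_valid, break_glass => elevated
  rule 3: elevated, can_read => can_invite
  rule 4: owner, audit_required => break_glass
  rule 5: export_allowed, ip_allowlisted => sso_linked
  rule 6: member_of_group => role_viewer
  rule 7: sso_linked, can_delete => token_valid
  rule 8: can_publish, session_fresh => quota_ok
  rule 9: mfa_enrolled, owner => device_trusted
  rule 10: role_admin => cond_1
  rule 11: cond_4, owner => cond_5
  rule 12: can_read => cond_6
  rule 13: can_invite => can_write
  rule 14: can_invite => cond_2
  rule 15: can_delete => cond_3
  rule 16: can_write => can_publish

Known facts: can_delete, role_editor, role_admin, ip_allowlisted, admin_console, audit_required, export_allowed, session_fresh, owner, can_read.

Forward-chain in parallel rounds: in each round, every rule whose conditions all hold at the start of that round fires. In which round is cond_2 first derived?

5

Round 1: rule 4 [owner, audit_required => break_glass]; rule 5 [export_allowed, ip_allowlisted => sso_linked]; rule 10 [role_admin => cond_1]; rule 12 [can_read => cond_6]; rule 15 [can_delete => cond_3]. Adds break_glass, sso_linked, cond_1, cond_6, cond_3.
Round 2: rule 7 [sso_linked, can_delete => token_valid]. Adds token_valid.
Round 3: rule 2 [token_valid, break_glass => elevated]. Adds elevated.
Round 4: rule 3 [elevated, can_read => can_invite]. Adds can_invite.
Round 5: rule 13 [can_invite => can_write]; rule 14 [can_invite => cond_2]. Adds can_write, cond_2.
cond_2 first appears in round 5.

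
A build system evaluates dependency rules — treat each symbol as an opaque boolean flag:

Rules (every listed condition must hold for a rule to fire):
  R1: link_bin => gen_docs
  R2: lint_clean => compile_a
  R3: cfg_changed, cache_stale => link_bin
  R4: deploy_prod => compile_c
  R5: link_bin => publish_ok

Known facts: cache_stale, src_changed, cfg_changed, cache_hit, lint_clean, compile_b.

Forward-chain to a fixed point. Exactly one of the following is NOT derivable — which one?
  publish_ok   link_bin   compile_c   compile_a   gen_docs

compile_c

Round 1 — R2, R3, derive compile_a, link_bin.
Round 2 — R1, R5, derive gen_docs, publish_ok.
Derived: gen_docs (round 2), compile_a (round 1), link_bin (round 1), publish_ok (round 2). compile_c never appears in any round.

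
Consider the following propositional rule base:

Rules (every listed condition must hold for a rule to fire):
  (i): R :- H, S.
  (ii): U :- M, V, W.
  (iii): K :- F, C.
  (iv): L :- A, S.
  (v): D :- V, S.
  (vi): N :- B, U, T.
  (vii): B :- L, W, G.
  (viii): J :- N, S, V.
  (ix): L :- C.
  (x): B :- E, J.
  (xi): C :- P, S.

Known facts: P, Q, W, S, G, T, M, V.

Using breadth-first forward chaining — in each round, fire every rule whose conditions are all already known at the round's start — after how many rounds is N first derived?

Round 1 fires (ii), (v), (xi), giving U, D, C.
Round 2 fires (ix), giving L.
Round 3 fires (vii), giving B.
Round 4 fires (vi), giving N.
N first appears in round 4.

4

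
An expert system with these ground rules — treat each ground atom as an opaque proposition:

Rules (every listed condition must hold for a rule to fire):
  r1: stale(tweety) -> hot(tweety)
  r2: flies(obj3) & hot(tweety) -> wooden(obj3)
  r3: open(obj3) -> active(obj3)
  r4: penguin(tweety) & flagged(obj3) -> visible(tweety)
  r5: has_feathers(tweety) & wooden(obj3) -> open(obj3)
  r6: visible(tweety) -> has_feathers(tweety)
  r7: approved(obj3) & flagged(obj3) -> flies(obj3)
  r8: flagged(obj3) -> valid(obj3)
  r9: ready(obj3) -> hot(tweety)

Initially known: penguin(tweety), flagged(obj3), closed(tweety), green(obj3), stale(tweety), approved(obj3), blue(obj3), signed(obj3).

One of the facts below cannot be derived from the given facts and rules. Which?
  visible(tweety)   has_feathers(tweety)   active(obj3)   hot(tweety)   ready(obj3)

Round 1 — r1, r4, r7, r8, derive hot(tweety), visible(tweety), flies(obj3), valid(obj3).
Round 2 — r2, r6, derive wooden(obj3), has_feathers(tweety).
Round 3 — r5, derive open(obj3).
Round 4 — r3, derive active(obj3).
Derived: visible(tweety) (round 1), active(obj3) (round 4), hot(tweety) (round 1), has_feathers(tweety) (round 2). ready(obj3) never appears in any round.

ready(obj3)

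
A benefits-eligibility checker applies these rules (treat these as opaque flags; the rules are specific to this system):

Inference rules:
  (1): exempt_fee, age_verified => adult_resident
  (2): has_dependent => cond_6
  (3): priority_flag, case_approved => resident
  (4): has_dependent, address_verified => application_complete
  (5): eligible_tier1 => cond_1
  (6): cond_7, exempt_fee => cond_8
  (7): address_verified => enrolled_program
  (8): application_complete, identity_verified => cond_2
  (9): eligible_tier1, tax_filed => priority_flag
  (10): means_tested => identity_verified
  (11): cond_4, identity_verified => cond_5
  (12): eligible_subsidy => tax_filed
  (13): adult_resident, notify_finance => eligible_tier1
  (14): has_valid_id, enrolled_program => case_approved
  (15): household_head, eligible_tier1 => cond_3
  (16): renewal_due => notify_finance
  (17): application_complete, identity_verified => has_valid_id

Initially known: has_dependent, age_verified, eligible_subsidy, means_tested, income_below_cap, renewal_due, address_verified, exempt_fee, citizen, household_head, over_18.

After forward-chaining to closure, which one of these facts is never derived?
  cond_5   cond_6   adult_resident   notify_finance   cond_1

cond_5

Round 1 fires (1), (2), (4), (7), (10), (12), (16), giving adult_resident, cond_6, application_complete, enrolled_program, identity_verified, tax_filed, notify_finance.
Round 2 fires (8), (13), (17), giving cond_2, eligible_tier1, has_valid_id.
Round 3 fires (5), (9), (14), (15), giving cond_1, priority_flag, case_approved, cond_3.
Round 4 fires (3), giving resident.
Derived: cond_1 (round 3), adult_resident (round 1), cond_6 (round 1), notify_finance (round 1). cond_5 never appears in any round.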